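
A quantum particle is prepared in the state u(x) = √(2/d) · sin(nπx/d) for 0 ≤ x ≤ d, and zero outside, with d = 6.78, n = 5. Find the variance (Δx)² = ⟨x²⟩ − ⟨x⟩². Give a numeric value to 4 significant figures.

Compute ⟨x⟩ and ⟨x²⟩ separately, then (Δx)² = ⟨x²⟩ − ⟨x⟩².
With sin²θ = (1 − cos2θ)/2 on 0 ≤ x ≤ d: ∫sin²(nπx/d) dx = d/2, ∫x·sin²(nπx/d) dx = d²/4, ∫x²·sin²(nπx/d) dx = d³·(1/6 − 1/(4n²π²)); higher powers xᵏ the same way, integrating xᵏ·cos(2nπx/d) by parts.
⟨x⟩ = 3.3900 and ⟨x²⟩ = 15.230.
(Δx)² = 15.230 − (3.3900)² = 3.7375.

3.738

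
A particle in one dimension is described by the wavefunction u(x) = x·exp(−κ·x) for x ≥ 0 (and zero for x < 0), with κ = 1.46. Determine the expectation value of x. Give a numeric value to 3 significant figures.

⟨x⟩ = ∫ x·|u|² dx / ∫|u|² dx (integrals over the domain).
Every integrand reduces to terms xʲ·e^(−2κx) on [0, ∞); use ∫₀^∞ xʲ·e^(−2κx) dx = j!/(2κ)^(j+1).
State is unnormalized: ∫|u|² dx = 0.080331, and ∫u*·x·u dx = 0.082532, so ⟨x⟩ = 0.082532 / 0.080331.
⟨x⟩ = 1.0274.

1.03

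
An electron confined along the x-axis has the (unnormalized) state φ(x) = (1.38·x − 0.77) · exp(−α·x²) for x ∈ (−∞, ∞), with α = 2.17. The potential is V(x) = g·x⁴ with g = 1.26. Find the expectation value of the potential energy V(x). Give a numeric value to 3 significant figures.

0.104

⟨V⟩ = ∫ V(x)·|φ|² dx / ∫|φ|² dx.
Expand each integrand as polynomial × e^(−2αx²) and use ∫x^(2j)·e^(−2αx²) dx = (2j−1)!!/(4α)^j · √(π/(2α)), odd powers → 0; here √(π/(2α)) = 0.85081.
State is unnormalized: ∫|φ|² dx = 0.69111, and ∫φ*·V(x)·φ dx = 0.072135, so ⟨V⟩ = 0.072135 / 0.69111.
⟨V⟩ = 0.10438.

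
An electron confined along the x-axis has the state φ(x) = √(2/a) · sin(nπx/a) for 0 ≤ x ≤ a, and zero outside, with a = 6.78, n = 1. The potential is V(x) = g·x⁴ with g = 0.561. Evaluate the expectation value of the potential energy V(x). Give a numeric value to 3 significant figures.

135.

⟨V⟩ = ∫ V(x)·|φ|² dx.
With sin²θ = (1 − cos2θ)/2 on 0 ≤ x ≤ a: ∫sin²(nπx/a) dx = a/2, ∫x·sin²(nπx/a) dx = a²/4, ∫x²·sin²(nπx/a) dx = a³·(1/6 − 1/(4n²π²)); higher powers xᵏ the same way, integrating xᵏ·cos(2nπx/a) by parts.
⟨V⟩ = 135.23.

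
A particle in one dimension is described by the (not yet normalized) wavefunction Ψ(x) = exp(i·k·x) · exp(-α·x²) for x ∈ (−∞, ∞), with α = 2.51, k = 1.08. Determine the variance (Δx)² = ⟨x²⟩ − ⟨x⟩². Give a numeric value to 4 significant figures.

Compute ⟨x⟩ and ⟨x²⟩ separately, then (Δx)² = ⟨x²⟩ − ⟨x⟩².
Gaussian moments: ∫x^(2j)·e^(−2αx²) dx = (2j−1)!!/(4α)^j · √(π/(2α)), odd powers integrate to 0; here √(π/(2α)) = 0.79108.
Normalization: ∫|Ψ|² dx = 0.79108.
⟨x⟩ = 0.0000 and ⟨x²⟩ = 0.099602.
(Δx)² = 0.099602 − (0.0000)² = 0.099602.

0.09960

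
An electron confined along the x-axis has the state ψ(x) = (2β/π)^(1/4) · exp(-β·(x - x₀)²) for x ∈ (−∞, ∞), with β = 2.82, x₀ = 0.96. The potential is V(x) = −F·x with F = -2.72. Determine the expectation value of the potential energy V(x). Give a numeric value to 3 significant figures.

2.61

⟨V⟩ = ∫ V(x)·|ψ|² dx.
Gaussian moments (u = x − x₀): ∫u^(2j)·e^(−2βu²) du = (2j−1)!!/(4β)^j · √(π/(2β)), odd powers integrate to 0; here √(π/(2β)) = 0.74634.
⟨V⟩ = 2.6112.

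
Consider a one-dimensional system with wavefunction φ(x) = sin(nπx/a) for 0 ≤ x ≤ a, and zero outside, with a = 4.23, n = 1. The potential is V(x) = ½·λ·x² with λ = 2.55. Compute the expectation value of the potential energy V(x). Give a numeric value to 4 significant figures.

⟨V⟩ = ∫ V(x)·|φ|² dx / ∫|φ|² dx.
With sin²θ = (1 − cos2θ)/2 on 0 ≤ x ≤ a: ∫sin²(nπx/a) dx = a/2, ∫x·sin²(nπx/a) dx = a²/4, ∫x²·sin²(nπx/a) dx = a³·(1/6 − 1/(4n²π²)); higher powers xᵏ the same way, integrating xᵏ·cos(2nπx/a) by parts.
State is unnormalized: ∫|φ|² dx = 2.1150, and ∫φ*·V(x)·φ dx = 13.639, so ⟨V⟩ = 13.639 / 2.1150.
⟨V⟩ = 6.4487.

6.449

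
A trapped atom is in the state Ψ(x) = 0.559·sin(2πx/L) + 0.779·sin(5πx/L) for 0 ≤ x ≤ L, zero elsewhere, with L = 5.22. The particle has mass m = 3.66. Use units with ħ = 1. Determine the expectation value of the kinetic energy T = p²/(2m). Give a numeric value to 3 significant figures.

0.884

T = −(ħ²/2m) d²/dx², so ⟨T⟩ = −(ħ²/2m) ∫ Ψ*·Ψ'' dx / ∫|Ψ|² dx; with m = 3.66.
d²/dx² sin(jπx/L) = −(jπ/L)²·sin(jπx/L); on 0 ≤ x ≤ L, ∫sin²(jπx/L) dx = L/2 and ∫sin(jπx/L)·sin(lπx/L) dx = 0 for j ≠ l, so only diagonal terms survive in ∫|Ψ|² and ∫Ψ·Ψ″; ∫Ψ·Ψ′ dx = [Ψ²/2] between the walls = 0.
State is unnormalized: ∫|Ψ|² dx = 2.3994, and ∫Ψ*·(−ħ²/2m · Ψ'') dx = 2.1207, so ⟨T⟩ = 2.1207 / 2.3994.
⟨T⟩ = 0.88385.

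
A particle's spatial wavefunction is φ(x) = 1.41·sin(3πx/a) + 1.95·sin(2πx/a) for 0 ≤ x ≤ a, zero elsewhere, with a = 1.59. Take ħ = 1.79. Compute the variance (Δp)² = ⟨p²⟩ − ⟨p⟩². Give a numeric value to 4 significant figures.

Compute ⟨p⟩ and ⟨p²⟩ separately; (Δp)² = ⟨p²⟩ − ⟨p⟩².
d²/dx² sin(jπx/a) = −(jπ/a)²·sin(jπx/a); on 0 ≤ x ≤ a, ∫sin²(jπx/a) dx = a/2 and ∫sin(jπx/a)·sin(lπx/a) dx = 0 for j ≠ l, so only diagonal terms survive in ∫|φ|² and ∫φ·φ″; ∫φ·φ′ dx = [φ²/2] between the walls = 0.
Normalization: ∫|φ|² dx = 4.6035.
⟨p⟩ = 0.0000 and ⟨p²⟩ = 71.508.
(Δp)² = 71.508 − (0.0000)² = 71.508.

71.51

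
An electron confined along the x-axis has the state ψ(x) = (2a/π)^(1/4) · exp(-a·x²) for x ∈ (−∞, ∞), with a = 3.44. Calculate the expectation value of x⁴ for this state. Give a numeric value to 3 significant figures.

0.0158

⟨x⁴⟩ = ∫ x⁴·|ψ|² dx (integrals over the domain).
Gaussian moments: ∫x^(2j)·e^(−2ax²) dx = (2j−1)!!/(4a)^j · √(π/(2a)), odd powers integrate to 0; here √(π/(2a)) = 0.67574.
⟨x⁴⟩ = 0.015845.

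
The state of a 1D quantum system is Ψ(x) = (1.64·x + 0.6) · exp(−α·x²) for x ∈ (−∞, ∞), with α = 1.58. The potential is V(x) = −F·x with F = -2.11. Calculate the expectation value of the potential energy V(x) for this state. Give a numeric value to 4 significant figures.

⟨V⟩ = ∫ V(x)·|Ψ|² dx / ∫|Ψ|² dx.
Expand each integrand as polynomial × e^(−2αx²) and use ∫x^(2j)·e^(−2αx²) dx = (2j−1)!!/(4α)^j · √(π/(2α)), odd powers → 0; here √(π/(2α)) = 0.99708.
State is unnormalized: ∫|Ψ|² dx = 0.78328, and ∫Ψ*·V(x)·Ψ dx = 0.65512, so ⟨V⟩ = 0.65512 / 0.78328.
⟨V⟩ = 0.83638.

0.8364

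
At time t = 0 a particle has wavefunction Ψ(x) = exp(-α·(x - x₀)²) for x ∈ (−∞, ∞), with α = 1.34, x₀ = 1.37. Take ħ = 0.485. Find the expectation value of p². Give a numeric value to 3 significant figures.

p² Ψ = −ħ² d²Ψ/dx²; ⟨p²⟩ = −ħ² ∫ Ψ*·Ψ'' dx / ∫|Ψ|² dx.
Gaussian moments (u = x − x₀): ∫u^(2j)·e^(−2αu²) du = (2j−1)!!/(4α)^j · √(π/(2α)), odd powers integrate to 0; here √(π/(2α)) = 1.0827. Derivatives: d/dx e^(−αu²) = −2αu·e^(−αu²), d²/dx² e^(−αu²) = (4α²u² − 2α)·e^(−αu²).
State is unnormalized: ∫|Ψ|² dx = 1.0827, and ∫Ψ*·(−ħ² Ψ'') dx = 0.34127, so ⟨p²⟩ = 0.34127 / 1.0827.
⟨p²⟩ = 0.31520.

0.315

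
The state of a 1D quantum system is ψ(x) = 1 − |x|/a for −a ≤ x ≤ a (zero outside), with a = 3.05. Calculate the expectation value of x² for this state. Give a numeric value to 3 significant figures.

0.930

⟨x²⟩ = ∫ x²·|ψ|² dx / ∫|ψ|² dx (integrals over the domain).
ψ is even, so ∫ over [−a, a] = 2∫₀ᵃ with ψ = 1 − x/a there: ∫₀ᵃ (1 − x/a)² dx = a/3, ∫₀ᵃ x²(1 − x/a)² dx = a³/30, ∫₀ᵃ x⁴(1 − x/a)² dx = a⁵/105.
State is unnormalized: ∫|ψ|² dx = 2.0333, and ∫ψ*·x²·ψ dx = 1.8915, so ⟨x²⟩ = 1.8915 / 2.0333.
⟨x²⟩ = 0.93025.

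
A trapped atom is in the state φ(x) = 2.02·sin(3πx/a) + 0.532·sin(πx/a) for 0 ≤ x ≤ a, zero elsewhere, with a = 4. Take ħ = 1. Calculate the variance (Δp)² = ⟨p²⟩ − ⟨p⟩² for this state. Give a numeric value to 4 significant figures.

5.232

Compute ⟨p⟩ and ⟨p²⟩ separately; (Δp)² = ⟨p²⟩ − ⟨p⟩².
d²/dx² sin(jπx/a) = −(jπ/a)²·sin(jπx/a); on 0 ≤ x ≤ a, ∫sin²(jπx/a) dx = a/2 and ∫sin(jπx/a)·sin(lπx/a) dx = 0 for j ≠ l, so only diagonal terms survive in ∫|φ|² and ∫φ·φ″; ∫φ·φ′ dx = [φ²/2] between the walls = 0.
Normalization: ∫|φ|² dx = 8.7268.
⟨p⟩ = 0.0000 and ⟨p²⟩ = 5.2316.
(Δp)² = 5.2316 − (0.0000)² = 5.2316.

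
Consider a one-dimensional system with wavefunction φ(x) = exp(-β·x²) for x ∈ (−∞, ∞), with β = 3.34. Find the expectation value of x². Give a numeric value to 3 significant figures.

0.0749

⟨x²⟩ = ∫ x²·|φ|² dx / ∫|φ|² dx (integrals over the domain).
Gaussian moments: ∫x^(2j)·e^(−2βx²) dx = (2j−1)!!/(4β)^j · √(π/(2β)), odd powers integrate to 0; here √(π/(2β)) = 0.68578.
State is unnormalized: ∫|φ|² dx = 0.68578, and ∫φ*·x²·φ dx = 0.051331, so ⟨x²⟩ = 0.051331 / 0.68578.
⟨x²⟩ = 0.074850.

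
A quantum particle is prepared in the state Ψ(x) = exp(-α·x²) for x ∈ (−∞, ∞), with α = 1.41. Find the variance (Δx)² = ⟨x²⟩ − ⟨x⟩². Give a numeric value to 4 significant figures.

Compute ⟨x⟩ and ⟨x²⟩ separately, then (Δx)² = ⟨x²⟩ − ⟨x⟩².
Gaussian moments: ∫x^(2j)·e^(−2αx²) dx = (2j−1)!!/(4α)^j · √(π/(2α)), odd powers integrate to 0; here √(π/(2α)) = 1.0555.
Normalization: ∫|Ψ|² dx = 1.0555.
⟨x⟩ = 0.0000 and ⟨x²⟩ = 0.17730.
(Δx)² = 0.17730 − (0.0000)² = 0.17730.

0.1773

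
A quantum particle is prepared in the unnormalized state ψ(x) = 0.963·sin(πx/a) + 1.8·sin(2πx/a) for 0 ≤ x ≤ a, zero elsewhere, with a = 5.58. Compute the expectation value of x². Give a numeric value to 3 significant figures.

⟨x²⟩ = ∫ x²·|ψ|² dx / ∫|ψ|² dx (integrals over the domain).
On 0 ≤ x ≤ a (j ≠ l): ∫sin²(jπx/a) dx = a/2, ∫sin(jπx/a)·sin(lπx/a) dx = 0; diagonal moments ∫x·sin²(jπx/a) dx = a²/4, ∫x²·sin²(jπx/a) dx = a³·(1/6 − 1/(4j²π²)); cross terms ∫x·sin(jπx/a)·sin(lπx/a) dx = 0 for j + l even and −4jla²/(π²(j² − l²)²) for j + l odd, ∫x²·sin(jπx/a)·sin(lπx/a) dx = (−1)^(j+l)·4jla³/(π²(j² − l²)²); higher powers the same way via product-to-sum and parts.
State is unnormalized: ∫|ψ|² dx = 11.627, and ∫ψ*·x²·ψ dx = 58.780, so ⟨x²⟩ = 58.780 / 11.627.
⟨x²⟩ = 5.0555.

5.06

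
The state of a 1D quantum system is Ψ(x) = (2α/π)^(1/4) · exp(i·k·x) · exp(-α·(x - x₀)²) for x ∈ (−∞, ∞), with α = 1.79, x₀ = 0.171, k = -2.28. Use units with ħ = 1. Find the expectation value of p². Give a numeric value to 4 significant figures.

p² Ψ = −ħ² d²Ψ/dx²; ⟨p²⟩ = −ħ² ∫ Ψ*·Ψ'' dx.
Gaussian moments (u = x − x₀): ∫u^(2j)·e^(−2αu²) du = (2j−1)!!/(4α)^j · √(π/(2α)), odd powers integrate to 0; here √(π/(2α)) = 0.93677. Derivatives: Ψ′ = (ik − 2αu)·Ψ, Ψ″ = ((ik − 2αu)² − 2α)·Ψ; the odd-in-u pieces drop out.
⟨p²⟩ = 6.9884.

6.988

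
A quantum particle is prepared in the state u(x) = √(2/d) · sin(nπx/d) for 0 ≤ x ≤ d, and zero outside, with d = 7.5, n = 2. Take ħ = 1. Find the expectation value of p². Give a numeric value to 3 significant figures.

p² u = −ħ² d²u/dx²; ⟨p²⟩ = −ħ² ∫ u*·u'' dx.
d/dx sin(nπx/d) = (nπ/d)·cos(nπx/d) and d²/dx² sin(nπx/d) = −(nπ/d)²·sin(nπx/d); on 0 ≤ x ≤ d, ∫sin²(nπx/d) dx = d/2 and ∫sin(nπx/d)·cos(nπx/d) dx = 0.
⟨p²⟩ = 0.70184.

0.702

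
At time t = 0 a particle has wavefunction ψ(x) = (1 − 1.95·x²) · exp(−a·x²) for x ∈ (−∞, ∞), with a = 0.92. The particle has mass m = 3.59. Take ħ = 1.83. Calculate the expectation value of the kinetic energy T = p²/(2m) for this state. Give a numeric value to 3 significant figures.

2.21

T = −(ħ²/2m) d²/dx², so ⟨T⟩ = −(ħ²/2m) ∫ ψ*·ψ'' dx / ∫|ψ|² dx; with m = 3.59.
Expand each integrand as polynomial × e^(−2ax²) and use ∫x^(2j)·e^(−2ax²) dx = (2j−1)!!/(4a)^j · √(π/(2a)), odd powers → 0; here √(π/(2a)) = 1.3067. Differentiate with the product rule, d/dx e^(−ax²) = −2ax·e^(−ax²).
State is unnormalized: ∫|ψ|² dx = 1.0226, and ∫ψ*·(−ħ²/2m · ψ'') dx = 2.2570, so ⟨T⟩ = 2.2570 / 1.0226.
⟨T⟩ = 2.2072.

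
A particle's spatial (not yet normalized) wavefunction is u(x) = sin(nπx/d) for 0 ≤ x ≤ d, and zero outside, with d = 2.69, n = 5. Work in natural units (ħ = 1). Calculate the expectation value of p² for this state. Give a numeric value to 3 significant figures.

p² u = −ħ² d²u/dx²; ⟨p²⟩ = −ħ² ∫ u*·u'' dx / ∫|u|² dx.
d/dx sin(nπx/d) = (nπ/d)·cos(nπx/d) and d²/dx² sin(nπx/d) = −(nπ/d)²·sin(nπx/d); on 0 ≤ x ≤ d, ∫sin²(nπx/d) dx = d/2 and ∫sin(nπx/d)·cos(nπx/d) dx = 0.
State is unnormalized: ∫|u|² dx = 1.3450, and ∫u*·(−ħ² u'') dx = 45.862, so ⟨p²⟩ = 45.862 / 1.3450.
⟨p²⟩ = 34.098.

34.1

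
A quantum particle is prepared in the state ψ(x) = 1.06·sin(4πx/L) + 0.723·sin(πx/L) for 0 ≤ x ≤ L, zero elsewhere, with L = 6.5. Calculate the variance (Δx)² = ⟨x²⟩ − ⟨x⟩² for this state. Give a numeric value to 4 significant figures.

2.742

Compute ⟨x⟩ and ⟨x²⟩ separately, then (Δx)² = ⟨x²⟩ − ⟨x⟩².
On 0 ≤ x ≤ L (j ≠ l): ∫sin²(jπx/L) dx = L/2, ∫sin(jπx/L)·sin(lπx/L) dx = 0; diagonal moments ∫x·sin²(jπx/L) dx = L²/4, ∫x²·sin²(jπx/L) dx = L³·(1/6 − 1/(4j²π²)); cross terms ∫x·sin(jπx/L)·sin(lπx/L) dx = 0 for j + l even and −4jlL²/(π²(j² − l²)²) for j + l odd, ∫x²·sin(jπx/L)·sin(lπx/L) dx = (−1)^(j+l)·4jlL³/(π²(j² − l²)²); higher powers the same way via product-to-sum and parts.
Normalization: ∫|ψ|² dx = 5.3506.
⟨x⟩ = 3.1628 and ⟨x²⟩ = 12.746.
(Δx)² = 12.746 − (3.1628)² = 2.7423.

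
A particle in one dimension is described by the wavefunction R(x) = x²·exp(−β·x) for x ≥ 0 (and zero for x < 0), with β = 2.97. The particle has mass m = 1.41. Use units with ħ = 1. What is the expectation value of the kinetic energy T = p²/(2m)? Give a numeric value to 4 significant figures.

1.043

T = −(ħ²/2m) d²/dx², so ⟨T⟩ = −(ħ²/2m) ∫ R*·R'' dx / ∫|R|² dx; with m = 1.41.
Differentiate x²·exp(−β·x) with the product rule; every integrand then reduces to terms xʲ·e^(−2βx) on [0, ∞), with ∫₀^∞ xʲ·e^(−2βx) dx = j!/(2β)^(j+1).
State is unnormalized: ∫|R|² dx = 0.0032455, and ∫R*·(−ħ²/2m · R'') dx = 0.0033839, so ⟨T⟩ = 0.0033839 / 0.0032455.
⟨T⟩ = 1.0427.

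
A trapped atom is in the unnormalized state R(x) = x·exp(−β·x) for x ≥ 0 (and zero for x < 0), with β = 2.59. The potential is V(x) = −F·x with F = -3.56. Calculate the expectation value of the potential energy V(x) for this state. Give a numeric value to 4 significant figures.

⟨V⟩ = ∫ V(x)·|R|² dx / ∫|R|² dx.
Every integrand reduces to terms xʲ·e^(−2βx) on [0, ∞); use ∫₀^∞ xʲ·e^(−2βx) dx = j!/(2β)^(j+1).
State is unnormalized: ∫|R|² dx = 0.014389, and ∫R*·V(x)·R dx = 0.029668, so ⟨V⟩ = 0.029668 / 0.014389.
⟨V⟩ = 2.0618.

2.062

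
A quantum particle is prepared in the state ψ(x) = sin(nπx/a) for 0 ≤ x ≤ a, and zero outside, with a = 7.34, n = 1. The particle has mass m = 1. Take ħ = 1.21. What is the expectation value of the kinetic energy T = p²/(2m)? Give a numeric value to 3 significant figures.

0.134

T = −(ħ²/2m) d²/dx², so ⟨T⟩ = −(ħ²/2m) ∫ ψ*·ψ'' dx / ∫|ψ|² dx; with m = 1.
d/dx sin(nπx/a) = (nπ/a)·cos(nπx/a) and d²/dx² sin(nπx/a) = −(nπ/a)²·sin(nπx/a); on 0 ≤ x ≤ a, ∫sin²(nπx/a) dx = a/2 and ∫sin(nπx/a)·cos(nπx/a) dx = 0.
State is unnormalized: ∫|ψ|² dx = 3.6700, and ∫ψ*·(−ħ²/2m · ψ'') dx = 0.49217, so ⟨T⟩ = 0.49217 / 3.6700.
⟨T⟩ = 0.13411.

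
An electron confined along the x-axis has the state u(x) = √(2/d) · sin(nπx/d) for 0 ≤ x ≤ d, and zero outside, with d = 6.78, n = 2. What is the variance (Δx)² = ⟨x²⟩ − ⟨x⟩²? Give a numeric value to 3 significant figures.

Compute ⟨x⟩ and ⟨x²⟩ separately, then (Δx)² = ⟨x²⟩ − ⟨x⟩².
With sin²θ = (1 − cos2θ)/2 on 0 ≤ x ≤ d: ∫sin²(nπx/d) dx = d/2, ∫x·sin²(nπx/d) dx = d²/4, ∫x²·sin²(nπx/d) dx = d³·(1/6 − 1/(4n²π²)); higher powers xᵏ the same way, integrating xᵏ·cos(2nπx/d) by parts.
⟨x⟩ = 3.3900 and ⟨x²⟩ = 14.741.
(Δx)² = 14.741 − (3.3900)² = 3.2485.

3.25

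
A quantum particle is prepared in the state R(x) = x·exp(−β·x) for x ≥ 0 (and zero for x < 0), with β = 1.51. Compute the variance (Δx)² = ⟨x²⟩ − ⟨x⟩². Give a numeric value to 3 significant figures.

0.329

Compute ⟨x⟩ and ⟨x²⟩ separately, then (Δx)² = ⟨x²⟩ − ⟨x⟩².
Every integrand reduces to terms xʲ·e^(−2βx) on [0, ∞); use ∫₀^∞ xʲ·e^(−2βx) dx = j!/(2β)^(j+1).
Normalization: ∫|R|² dx = 0.072612.
⟨x⟩ = 0.99338 and ⟨x²⟩ = 1.3157.
(Δx)² = 1.3157 − (0.99338)² = 0.32893.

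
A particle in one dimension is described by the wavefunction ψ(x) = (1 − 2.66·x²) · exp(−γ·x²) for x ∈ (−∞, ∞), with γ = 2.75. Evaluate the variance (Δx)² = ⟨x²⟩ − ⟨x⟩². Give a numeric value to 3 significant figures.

0.0560

Compute ⟨x⟩ and ⟨x²⟩ separately, then (Δx)² = ⟨x²⟩ − ⟨x⟩².
Expand each integrand as polynomial × e^(−2γx²) and use ∫x^(2j)·e^(−2γx²) dx = (2j−1)!!/(4γ)^j · √(π/(2γ)), odd powers → 0; here √(π/(2γ)) = 0.75578.
Normalization: ∫|ψ|² dx = 0.52284.
⟨x⟩ = 0.0000 and ⟨x²⟩ = 0.056012.
(Δx)² = 0.056012 − (0.0000)² = 0.056012.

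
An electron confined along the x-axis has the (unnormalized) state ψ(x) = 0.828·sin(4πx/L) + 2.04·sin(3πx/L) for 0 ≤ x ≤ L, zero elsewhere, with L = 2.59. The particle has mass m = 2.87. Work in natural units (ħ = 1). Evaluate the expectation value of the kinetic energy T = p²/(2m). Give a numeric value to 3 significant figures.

2.56

T = −(ħ²/2m) d²/dx², so ⟨T⟩ = −(ħ²/2m) ∫ ψ*·ψ'' dx / ∫|ψ|² dx; with m = 2.87.
d²/dx² sin(jπx/L) = −(jπ/L)²·sin(jπx/L); on 0 ≤ x ≤ L, ∫sin²(jπx/L) dx = L/2 and ∫sin(jπx/L)·sin(lπx/L) dx = 0 for j ≠ l, so only diagonal terms survive in ∫|ψ|² and ∫ψ·ψ″; ∫ψ·ψ′ dx = [ψ²/2] between the walls = 0.
State is unnormalized: ∫|ψ|² dx = 6.2771, and ∫ψ*·(−ħ²/2m · ψ'') dx = 16.074, so ⟨T⟩ = 16.074 / 6.2771.
⟨T⟩ = 2.5607.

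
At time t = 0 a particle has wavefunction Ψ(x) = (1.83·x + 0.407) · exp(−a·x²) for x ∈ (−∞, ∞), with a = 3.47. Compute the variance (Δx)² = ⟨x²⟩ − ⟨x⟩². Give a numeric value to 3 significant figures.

0.0879

Compute ⟨x⟩ and ⟨x²⟩ separately, then (Δx)² = ⟨x²⟩ − ⟨x⟩².
Expand each integrand as polynomial × e^(−2ax²) and use ∫x^(2j)·e^(−2ax²) dx = (2j−1)!!/(4a)^j · √(π/(2a)), odd powers → 0; here √(π/(2a)) = 0.67281.
Normalization: ∫|Ψ|² dx = 0.27378.
⟨x⟩ = 0.26374 and ⟨x²⟩ = 0.15748.
(Δx)² = 0.15748 − (0.26374)² = 0.087924.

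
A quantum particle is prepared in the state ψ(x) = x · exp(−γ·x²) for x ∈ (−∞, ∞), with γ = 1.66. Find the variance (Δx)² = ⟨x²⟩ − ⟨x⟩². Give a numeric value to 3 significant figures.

Compute ⟨x⟩ and ⟨x²⟩ separately, then (Δx)² = ⟨x²⟩ − ⟨x⟩².
Expand each integrand as polynomial × e^(−2γx²) and use ∫x^(2j)·e^(−2γx²) dx = (2j−1)!!/(4γ)^j · √(π/(2γ)), odd powers → 0; here √(π/(2γ)) = 0.97276.
Normalization: ∫|ψ|² dx = 0.14650.
⟨x⟩ = 0.0000 and ⟨x²⟩ = 0.45181.
(Δx)² = 0.45181 − (0.0000)² = 0.45181.

0.452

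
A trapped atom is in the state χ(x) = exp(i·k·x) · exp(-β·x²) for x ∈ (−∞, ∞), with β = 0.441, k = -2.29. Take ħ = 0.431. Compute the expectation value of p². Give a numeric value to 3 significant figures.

p² χ = −ħ² d²χ/dx²; ⟨p²⟩ = −ħ² ∫ χ*·χ'' dx / ∫|χ|² dx.
Gaussian moments: ∫x^(2j)·e^(−2βx²) dx = (2j−1)!!/(4β)^j · √(π/(2β)), odd powers integrate to 0; here √(π/(2β)) = 1.8873. Derivatives: χ′ = (ik − 2βx)·χ, χ″ = ((ik − 2βx)² − 2β)·χ; the odd-in-x pieces drop out.
State is unnormalized: ∫|χ|² dx = 1.8873, and ∫χ*·(−ħ² χ'') dx = 1.9931, so ⟨p²⟩ = 1.9931 / 1.8873.
⟨p²⟩ = 1.0561.

1.06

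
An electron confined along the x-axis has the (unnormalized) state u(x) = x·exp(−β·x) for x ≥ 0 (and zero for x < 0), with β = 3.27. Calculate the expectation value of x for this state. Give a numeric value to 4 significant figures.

0.4587

⟨x⟩ = ∫ x·|u|² dx / ∫|u|² dx (integrals over the domain).
Every integrand reduces to terms xʲ·e^(−2βx) on [0, ∞); use ∫₀^∞ xʲ·e^(−2βx) dx = j!/(2β)^(j+1).
State is unnormalized: ∫|u|² dx = 0.0071498, and ∫u*·x·u dx = 0.0032797, so ⟨x⟩ = 0.0032797 / 0.0071498.
⟨x⟩ = 0.45872.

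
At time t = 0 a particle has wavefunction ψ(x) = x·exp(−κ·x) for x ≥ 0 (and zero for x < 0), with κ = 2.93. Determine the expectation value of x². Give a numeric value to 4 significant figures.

⟨x²⟩ = ∫ x²·|ψ|² dx / ∫|ψ|² dx (integrals over the domain).
Every integrand reduces to terms xʲ·e^(−2κx) on [0, ∞); use ∫₀^∞ xʲ·e^(−2κx) dx = j!/(2κ)^(j+1).
State is unnormalized: ∫|ψ|² dx = 0.0099389, and ∫ψ*·x²·ψ dx = 0.0034731, so ⟨x²⟩ = 0.0034731 / 0.0099389.
⟨x²⟩ = 0.34945.

0.3495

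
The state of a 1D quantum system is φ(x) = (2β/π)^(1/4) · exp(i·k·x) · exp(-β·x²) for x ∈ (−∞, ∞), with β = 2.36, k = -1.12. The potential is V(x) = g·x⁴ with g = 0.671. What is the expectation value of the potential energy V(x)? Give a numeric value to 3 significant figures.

⟨V⟩ = ∫ V(x)·|φ|² dx.
Gaussian moments: ∫x^(2j)·e^(−2βx²) dx = (2j−1)!!/(4β)^j · √(π/(2β)), odd powers integrate to 0; here √(π/(2β)) = 0.81584.
⟨V⟩ = 0.022589.

0.0226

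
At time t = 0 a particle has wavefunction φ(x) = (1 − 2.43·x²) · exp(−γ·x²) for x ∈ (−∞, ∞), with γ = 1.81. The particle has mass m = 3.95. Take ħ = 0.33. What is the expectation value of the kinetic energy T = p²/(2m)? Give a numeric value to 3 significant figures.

0.0921

T = −(ħ²/2m) d²/dx², so ⟨T⟩ = −(ħ²/2m) ∫ φ*·φ'' dx / ∫|φ|² dx; with m = 3.95.
Expand each integrand as polynomial × e^(−2γx²) and use ∫x^(2j)·e^(−2γx²) dx = (2j−1)!!/(4γ)^j · √(π/(2γ)), odd powers → 0; here √(π/(2γ)) = 0.93158. Differentiate with the product rule, d/dx e^(−γx²) = −2γx·e^(−γx²).
State is unnormalized: ∫|φ|² dx = 0.62107, and ∫φ*·(−ħ²/2m · φ'') dx = 0.057175, so ⟨T⟩ = 0.057175 / 0.62107.
⟨T⟩ = 0.092059.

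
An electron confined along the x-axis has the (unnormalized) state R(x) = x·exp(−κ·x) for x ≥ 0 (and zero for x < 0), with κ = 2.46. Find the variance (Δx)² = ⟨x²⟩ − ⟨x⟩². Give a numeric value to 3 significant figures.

Compute ⟨x⟩ and ⟨x²⟩ separately, then (Δx)² = ⟨x²⟩ − ⟨x⟩².
Every integrand reduces to terms xʲ·e^(−2κx) on [0, ∞); use ∫₀^∞ xʲ·e^(−2κx) dx = j!/(2κ)^(j+1).
Normalization: ∫|R|² dx = 0.016793.
⟨x⟩ = 0.60976 and ⟨x²⟩ = 0.49574.
(Δx)² = 0.49574 − (0.60976)² = 0.12393.

0.124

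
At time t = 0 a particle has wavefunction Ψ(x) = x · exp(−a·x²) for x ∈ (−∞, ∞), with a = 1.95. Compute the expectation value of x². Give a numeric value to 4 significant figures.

0.3846

⟨x²⟩ = ∫ x²·|Ψ|² dx / ∫|Ψ|² dx (integrals over the domain).
Expand each integrand as polynomial × e^(−2ax²) and use ∫x^(2j)·e^(−2ax²) dx = (2j−1)!!/(4a)^j · √(π/(2a)), odd powers → 0; here √(π/(2a)) = 0.89752.
State is unnormalized: ∫|Ψ|² dx = 0.11507, and ∫Ψ*·x²·Ψ dx = 0.044256, so ⟨x²⟩ = 0.044256 / 0.11507.
⟨x²⟩ = 0.38462.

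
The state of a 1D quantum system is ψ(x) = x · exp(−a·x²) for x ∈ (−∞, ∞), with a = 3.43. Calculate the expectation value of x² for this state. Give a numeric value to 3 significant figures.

0.219

⟨x²⟩ = ∫ x²·|ψ|² dx / ∫|ψ|² dx (integrals over the domain).
Expand each integrand as polynomial × e^(−2ax²) and use ∫x^(2j)·e^(−2ax²) dx = (2j−1)!!/(4a)^j · √(π/(2a)), odd powers → 0; here √(π/(2a)) = 0.67673.
State is unnormalized: ∫|ψ|² dx = 0.049324, and ∫ψ*·x²·ψ dx = 0.010785, so ⟨x²⟩ = 0.010785 / 0.049324.
⟨x²⟩ = 0.21866.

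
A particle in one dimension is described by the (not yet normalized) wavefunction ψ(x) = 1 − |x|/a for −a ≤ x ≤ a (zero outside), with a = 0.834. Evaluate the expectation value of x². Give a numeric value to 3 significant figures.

⟨x²⟩ = ∫ x²·|ψ|² dx / ∫|ψ|² dx (integrals over the domain).
ψ is even, so ∫ over [−a, a] = 2∫₀ᵃ with ψ = 1 − x/a there: ∫₀ᵃ (1 − x/a)² dx = a/3, ∫₀ᵃ x²(1 − x/a)² dx = a³/30, ∫₀ᵃ x⁴(1 − x/a)² dx = a⁵/105.
State is unnormalized: ∫|ψ|² dx = 0.55600, and ∫ψ*·x²·ψ dx = 0.038673, so ⟨x²⟩ = 0.038673 / 0.55600.
⟨x²⟩ = 0.069556.

0.0696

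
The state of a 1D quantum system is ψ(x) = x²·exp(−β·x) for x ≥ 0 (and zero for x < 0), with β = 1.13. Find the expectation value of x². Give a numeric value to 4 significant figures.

⟨x²⟩ = ∫ x²·|ψ|² dx / ∫|ψ|² dx (integrals over the domain).
Every integrand reduces to terms xʲ·e^(−2βx) on [0, ∞); use ∫₀^∞ xʲ·e^(−2βx) dx = j!/(2β)^(j+1).
State is unnormalized: ∫|ψ|² dx = 0.40707, and ∫ψ*·x²·ψ dx = 2.3910, so ⟨x²⟩ = 2.3910 / 0.40707.
⟨x²⟩ = 5.8736.

5.874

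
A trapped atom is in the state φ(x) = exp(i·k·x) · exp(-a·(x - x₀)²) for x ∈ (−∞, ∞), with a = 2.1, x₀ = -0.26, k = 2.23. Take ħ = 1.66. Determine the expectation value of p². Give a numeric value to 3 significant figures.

19.5

p² φ = −ħ² d²φ/dx²; ⟨p²⟩ = −ħ² ∫ φ*·φ'' dx / ∫|φ|² dx.
Gaussian moments (u = x − x₀): ∫u^(2j)·e^(−2au²) du = (2j−1)!!/(4a)^j · √(π/(2a)), odd powers integrate to 0; here √(π/(2a)) = 0.86487. Derivatives: φ′ = (ik − 2au)·φ, φ″ = ((ik − 2au)² − 2a)·φ; the odd-in-u pieces drop out.
State is unnormalized: ∫|φ|² dx = 0.86487, and ∫φ*·(−ħ² φ'') dx = 16.856, so ⟨p²⟩ = 16.856 / 0.86487.
⟨p²⟩ = 19.490.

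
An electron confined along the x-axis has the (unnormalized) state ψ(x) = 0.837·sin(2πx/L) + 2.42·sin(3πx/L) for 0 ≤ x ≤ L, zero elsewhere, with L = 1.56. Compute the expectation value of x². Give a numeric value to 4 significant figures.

0.5032

⟨x²⟩ = ∫ x²·|ψ|² dx / ∫|ψ|² dx (integrals over the domain).
On 0 ≤ x ≤ L (j ≠ l): ∫sin²(jπx/L) dx = L/2, ∫sin(jπx/L)·sin(lπx/L) dx = 0; diagonal moments ∫x·sin²(jπx/L) dx = L²/4, ∫x²·sin²(jπx/L) dx = L³·(1/6 − 1/(4j²π²)); cross terms ∫x·sin(jπx/L)·sin(lπx/L) dx = 0 for j + l even and −4jlL²/(π²(j² − l²)²) for j + l odd, ∫x²·sin(jπx/L)·sin(lπx/L) dx = (−1)^(j+l)·4jlL³/(π²(j² − l²)²); higher powers the same way via product-to-sum and parts.
State is unnormalized: ∫|ψ|² dx = 5.1144, and ∫ψ*·x²·ψ dx = 2.5735, so ⟨x²⟩ = 2.5735 / 5.1144.
⟨x²⟩ = 0.50318.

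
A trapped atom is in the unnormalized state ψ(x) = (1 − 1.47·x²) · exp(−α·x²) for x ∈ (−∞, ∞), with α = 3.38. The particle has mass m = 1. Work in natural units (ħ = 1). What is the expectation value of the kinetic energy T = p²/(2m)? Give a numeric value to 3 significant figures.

2.69

T = −(ħ²/2m) d²/dx², so ⟨T⟩ = −(ħ²/2m) ∫ ψ*·ψ'' dx / ∫|ψ|² dx; with m = 1.
Expand each integrand as polynomial × e^(−2αx²) and use ∫x^(2j)·e^(−2αx²) dx = (2j−1)!!/(4α)^j · √(π/(2α)), odd powers → 0; here √(π/(2α)) = 0.68171. Differentiate with the product rule, d/dx e^(−αx²) = −2αx·e^(−αx²).
State is unnormalized: ∫|ψ|² dx = 0.55765, and ∫ψ*·(−ħ²/2m · ψ'') dx = 1.4980, so ⟨T⟩ = 1.4980 / 0.55765.
⟨T⟩ = 2.6862.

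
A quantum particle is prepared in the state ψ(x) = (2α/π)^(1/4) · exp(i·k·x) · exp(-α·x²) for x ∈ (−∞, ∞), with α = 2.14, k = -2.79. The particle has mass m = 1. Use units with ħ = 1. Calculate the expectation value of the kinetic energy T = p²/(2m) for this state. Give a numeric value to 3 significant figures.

4.96

T = −(ħ²/2m) d²/dx², so ⟨T⟩ = −(ħ²/2m) ∫ ψ*·ψ'' dx; with m = 1.
Gaussian moments: ∫x^(2j)·e^(−2αx²) dx = (2j−1)!!/(4α)^j · √(π/(2α)), odd powers integrate to 0; here √(π/(2α)) = 0.85675. Derivatives: ψ′ = (ik − 2αx)·ψ, ψ″ = ((ik − 2αx)² − 2α)·ψ; the odd-in-x pieces drop out.
⟨T⟩ = 4.9621.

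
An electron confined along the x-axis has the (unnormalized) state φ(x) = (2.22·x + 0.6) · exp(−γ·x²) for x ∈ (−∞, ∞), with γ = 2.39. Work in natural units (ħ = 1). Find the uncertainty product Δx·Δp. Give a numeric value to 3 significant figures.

0.811

Δx = √(⟨x²⟩−⟨x⟩²), Δp = √(⟨p²⟩−⟨p⟩²).
Expand each integrand as polynomial × e^(−2γx²) and use ∫x^(2j)·e^(−2γx²) dx = (2j−1)!!/(4γ)^j · √(π/(2γ)), odd powers → 0; here √(π/(2γ)) = 0.81070. Differentiate with the product rule, d/dx e^(−γx²) = −2γx·e^(−γx²).
Normalization: ∫|φ|² dx = 0.70979.
⟨x⟩ = 0.31828, ⟨x²⟩ = 0.22779 ⇒ Δx = 0.35565.
⟨p⟩ = 0.0000, ⟨p²⟩ = 5.2045 ⇒ Δp = 2.2813.
Δx·Δp = 0.81135.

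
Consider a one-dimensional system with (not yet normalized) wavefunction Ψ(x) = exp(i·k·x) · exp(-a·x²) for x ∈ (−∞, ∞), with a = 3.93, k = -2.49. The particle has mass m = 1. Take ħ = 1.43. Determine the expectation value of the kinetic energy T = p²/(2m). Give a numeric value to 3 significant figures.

10.4

T = −(ħ²/2m) d²/dx², so ⟨T⟩ = −(ħ²/2m) ∫ Ψ*·Ψ'' dx / ∫|Ψ|² dx; with m = 1.
Gaussian moments: ∫x^(2j)·e^(−2ax²) dx = (2j−1)!!/(4a)^j · √(π/(2a)), odd powers integrate to 0; here √(π/(2a)) = 0.63221. Derivatives: Ψ′ = (ik − 2ax)·Ψ, Ψ″ = ((ik − 2ax)² − 2a)·Ψ; the odd-in-x pieces drop out.
State is unnormalized: ∫|Ψ|² dx = 0.63221, and ∫Ψ*·(−ħ²/2m · Ψ'') dx = 6.5482, so ⟨T⟩ = 6.5482 / 0.63221.
⟨T⟩ = 10.358.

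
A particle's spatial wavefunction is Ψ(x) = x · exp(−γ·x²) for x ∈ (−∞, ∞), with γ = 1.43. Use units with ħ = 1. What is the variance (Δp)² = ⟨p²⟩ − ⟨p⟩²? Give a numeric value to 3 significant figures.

4.29

Compute ⟨p⟩ and ⟨p²⟩ separately; (Δp)² = ⟨p²⟩ − ⟨p⟩².
Expand each integrand as polynomial × e^(−2γx²) and use ∫x^(2j)·e^(−2γx²) dx = (2j−1)!!/(4γ)^j · √(π/(2γ)), odd powers → 0; here √(π/(2γ)) = 1.0481. Differentiate with the product rule, d/dx e^(−γx²) = −2γx·e^(−γx²).
Normalization: ∫|Ψ|² dx = 0.18323.
⟨p⟩ = 0.0000 and ⟨p²⟩ = 4.2900.
(Δp)² = 4.2900 − (0.0000)² = 4.2900.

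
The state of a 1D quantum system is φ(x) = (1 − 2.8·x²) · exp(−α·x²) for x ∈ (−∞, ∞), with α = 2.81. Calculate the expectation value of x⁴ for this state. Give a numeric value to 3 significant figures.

0.0235

⟨x⁴⟩ = ∫ x⁴·|φ|² dx / ∫|φ|² dx (integrals over the domain).
Expand each integrand as polynomial × e^(−2αx²) and use ∫x^(2j)·e^(−2αx²) dx = (2j−1)!!/(4α)^j · √(π/(2α)), odd powers → 0; here √(π/(2α)) = 0.74766.
State is unnormalized: ∫|φ|² dx = 0.51435, and ∫φ*·x⁴·φ dx = 0.012088, so ⟨x⁴⟩ = 0.012088 / 0.51435.
⟨x⁴⟩ = 0.023501.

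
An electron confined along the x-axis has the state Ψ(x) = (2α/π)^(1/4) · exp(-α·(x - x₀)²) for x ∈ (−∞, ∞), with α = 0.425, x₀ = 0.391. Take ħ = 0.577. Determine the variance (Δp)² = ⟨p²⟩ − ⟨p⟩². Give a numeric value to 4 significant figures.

Compute ⟨p⟩ and ⟨p²⟩ separately; (Δp)² = ⟨p²⟩ − ⟨p⟩².
Gaussian moments (u = x − x₀): ∫u^(2j)·e^(−2αu²) du = (2j−1)!!/(4α)^j · √(π/(2α)), odd powers integrate to 0; here √(π/(2α)) = 1.9225. Derivatives: d/dx e^(−αu²) = −2αu·e^(−αu²), d²/dx² e^(−αu²) = (4α²u² − 2α)·e^(−αu²).
⟨p⟩ = 0.0000 and ⟨p²⟩ = 0.14149.
(Δp)² = 0.14149 − (0.0000)² = 0.14149.

0.1415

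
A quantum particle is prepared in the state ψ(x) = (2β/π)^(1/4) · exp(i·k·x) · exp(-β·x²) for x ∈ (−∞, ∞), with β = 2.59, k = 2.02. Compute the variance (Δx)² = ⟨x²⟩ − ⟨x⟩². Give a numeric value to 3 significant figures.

Compute ⟨x⟩ and ⟨x²⟩ separately, then (Δx)² = ⟨x²⟩ − ⟨x⟩².
Gaussian moments: ∫x^(2j)·e^(−2βx²) dx = (2j−1)!!/(4β)^j · √(π/(2β)), odd powers integrate to 0; here √(π/(2β)) = 0.77877.
⟨x⟩ = 0.0000 and ⟨x²⟩ = 0.096525.
(Δx)² = 0.096525 − (0.0000)² = 0.096525.

0.0965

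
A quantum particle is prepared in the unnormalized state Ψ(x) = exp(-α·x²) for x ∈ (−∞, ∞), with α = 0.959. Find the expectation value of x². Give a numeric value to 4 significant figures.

⟨x²⟩ = ∫ x²·|Ψ|² dx / ∫|Ψ|² dx (integrals over the domain).
Gaussian moments: ∫x^(2j)·e^(−2αx²) dx = (2j−1)!!/(4α)^j · √(π/(2α)), odd powers integrate to 0; here √(π/(2α)) = 1.2798.
State is unnormalized: ∫|Ψ|² dx = 1.2798, and ∫Ψ*·x²·Ψ dx = 0.33364, so ⟨x²⟩ = 0.33364 / 1.2798.
⟨x²⟩ = 0.26069.

0.2607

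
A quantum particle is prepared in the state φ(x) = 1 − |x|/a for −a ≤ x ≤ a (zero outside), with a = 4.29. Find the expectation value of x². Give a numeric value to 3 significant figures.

1.84

⟨x²⟩ = ∫ x²·|φ|² dx / ∫|φ|² dx (integrals over the domain).
φ is even, so ∫ over [−a, a] = 2∫₀ᵃ with φ = 1 − x/a there: ∫₀ᵃ (1 − x/a)² dx = a/3, ∫₀ᵃ x²(1 − x/a)² dx = a³/30, ∫₀ᵃ x⁴(1 − x/a)² dx = a⁵/105.
State is unnormalized: ∫|φ|² dx = 2.8600, and ∫φ*·x²·φ dx = 5.2636, so ⟨x²⟩ = 5.2636 / 2.8600.
⟨x²⟩ = 1.8404.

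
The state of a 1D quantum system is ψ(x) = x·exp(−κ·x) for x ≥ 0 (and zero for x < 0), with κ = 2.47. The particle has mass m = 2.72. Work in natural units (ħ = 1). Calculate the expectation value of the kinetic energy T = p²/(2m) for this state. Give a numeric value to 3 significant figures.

1.12

T = −(ħ²/2m) d²/dx², so ⟨T⟩ = −(ħ²/2m) ∫ ψ*·ψ'' dx / ∫|ψ|² dx; with m = 2.72.
Differentiate x·exp(−κ·x) with the product rule; every integrand then reduces to terms xʲ·e^(−2κx) on [0, ∞), with ∫₀^∞ xʲ·e^(−2κx) dx = j!/(2κ)^(j+1).
State is unnormalized: ∫|ψ|² dx = 0.016590, and ∫ψ*·(−ħ²/2m · ψ'') dx = 0.018606, so ⟨T⟩ = 0.018606 / 0.016590.
⟨T⟩ = 1.1215.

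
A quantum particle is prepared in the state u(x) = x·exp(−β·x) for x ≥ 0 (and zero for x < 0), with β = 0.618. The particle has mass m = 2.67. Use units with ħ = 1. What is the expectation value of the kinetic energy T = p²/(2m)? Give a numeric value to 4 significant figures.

0.07152

T = −(ħ²/2m) d²/dx², so ⟨T⟩ = −(ħ²/2m) ∫ u*·u'' dx / ∫|u|² dx; with m = 2.67.
Differentiate x·exp(−β·x) with the product rule; every integrand then reduces to terms xʲ·e^(−2βx) on [0, ∞), with ∫₀^∞ xʲ·e^(−2βx) dx = j!/(2β)^(j+1).
State is unnormalized: ∫|u|² dx = 1.0592, and ∫u*·(−ħ²/2m · u'') dx = 0.075755, so ⟨T⟩ = 0.075755 / 1.0592.
⟨T⟩ = 0.071521.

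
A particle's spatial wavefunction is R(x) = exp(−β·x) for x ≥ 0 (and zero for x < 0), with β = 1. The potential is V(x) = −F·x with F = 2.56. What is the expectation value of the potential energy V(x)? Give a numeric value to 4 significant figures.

⟨V⟩ = ∫ V(x)·|R|² dx / ∫|R|² dx.
Every integrand reduces to terms xʲ·e^(−2βx) on [0, ∞); use ∫₀^∞ xʲ·e^(−2βx) dx = j!/(2β)^(j+1).
State is unnormalized: ∫|R|² dx = 0.50000, and ∫R*·V(x)·R dx = -0.64000, so ⟨V⟩ = -0.64000 / 0.50000.
⟨V⟩ = -1.2800.

-1.280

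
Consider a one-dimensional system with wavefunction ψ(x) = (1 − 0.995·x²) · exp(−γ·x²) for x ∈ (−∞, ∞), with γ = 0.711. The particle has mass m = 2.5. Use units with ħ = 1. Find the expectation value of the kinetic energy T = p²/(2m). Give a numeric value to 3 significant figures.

0.545

T = −(ħ²/2m) d²/dx², so ⟨T⟩ = −(ħ²/2m) ∫ ψ*·ψ'' dx / ∫|ψ|² dx; with m = 2.5.
Expand each integrand as polynomial × e^(−2γx²) and use ∫x^(2j)·e^(−2γx²) dx = (2j−1)!!/(4γ)^j · √(π/(2γ)), odd powers → 0; here √(π/(2γ)) = 1.4864. Differentiate with the product rule, d/dx e^(−γx²) = −2γx·e^(−γx²).
State is unnormalized: ∫|ψ|² dx = 0.99213, and ∫ψ*·(−ħ²/2m · ψ'') dx = 0.54035, so ⟨T⟩ = 0.54035 / 0.99213.
⟨T⟩ = 0.54464.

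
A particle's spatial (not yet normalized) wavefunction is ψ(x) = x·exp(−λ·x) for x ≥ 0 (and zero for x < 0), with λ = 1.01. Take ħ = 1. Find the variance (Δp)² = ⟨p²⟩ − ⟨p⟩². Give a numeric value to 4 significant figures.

Compute ⟨p⟩ and ⟨p²⟩ separately; (Δp)² = ⟨p²⟩ − ⟨p⟩².
Differentiate x·exp(−λ·x) with the product rule; every integrand then reduces to terms xʲ·e^(−2λx) on [0, ∞), with ∫₀^∞ xʲ·e^(−2λx) dx = j!/(2λ)^(j+1).
Normalization: ∫|ψ|² dx = 0.24265.
⟨p⟩ = 0.0000 and ⟨p²⟩ = 1.0201.
(Δp)² = 1.0201 − (0.0000)² = 1.0201.

1.020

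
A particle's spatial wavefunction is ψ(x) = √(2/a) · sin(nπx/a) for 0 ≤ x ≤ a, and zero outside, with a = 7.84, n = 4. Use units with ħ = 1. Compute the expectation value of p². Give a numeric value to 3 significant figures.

p² ψ = −ħ² d²ψ/dx²; ⟨p²⟩ = −ħ² ∫ ψ*·ψ'' dx.
d/dx sin(nπx/a) = (nπ/a)·cos(nπx/a) and d²/dx² sin(nπx/a) = −(nπ/a)²·sin(nπx/a); on 0 ≤ x ≤ a, ∫sin²(nπx/a) dx = a/2 and ∫sin(nπx/a)·cos(nπx/a) dx = 0.
⟨p²⟩ = 2.5691.

2.57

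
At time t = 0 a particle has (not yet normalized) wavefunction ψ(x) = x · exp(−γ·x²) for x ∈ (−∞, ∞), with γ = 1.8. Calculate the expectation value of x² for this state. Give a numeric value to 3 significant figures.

0.417

⟨x²⟩ = ∫ x²·|ψ|² dx / ∫|ψ|² dx (integrals over the domain).
Expand each integrand as polynomial × e^(−2γx²) and use ∫x^(2j)·e^(−2γx²) dx = (2j−1)!!/(4γ)^j · √(π/(2γ)), odd powers → 0; here √(π/(2γ)) = 0.93417.
State is unnormalized: ∫|ψ|² dx = 0.12975, and ∫ψ*·x²·ψ dx = 0.054060, so ⟨x²⟩ = 0.054060 / 0.12975.
⟨x²⟩ = 0.41667.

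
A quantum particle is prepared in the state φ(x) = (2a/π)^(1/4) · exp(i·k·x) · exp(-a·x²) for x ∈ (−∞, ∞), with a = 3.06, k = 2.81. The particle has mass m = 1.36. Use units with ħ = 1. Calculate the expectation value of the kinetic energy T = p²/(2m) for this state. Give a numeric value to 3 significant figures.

T = −(ħ²/2m) d²/dx², so ⟨T⟩ = −(ħ²/2m) ∫ φ*·φ'' dx; with m = 1.36.
Gaussian moments: ∫x^(2j)·e^(−2ax²) dx = (2j−1)!!/(4a)^j · √(π/(2a)), odd powers integrate to 0; here √(π/(2a)) = 0.71647. Derivatives: φ′ = (ik − 2ax)·φ, φ″ = ((ik − 2ax)² − 2a)·φ; the odd-in-x pieces drop out.
⟨T⟩ = 4.0280.

4.03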